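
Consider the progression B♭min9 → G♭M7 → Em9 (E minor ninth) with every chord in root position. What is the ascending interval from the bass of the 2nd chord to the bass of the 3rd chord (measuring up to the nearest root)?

augmented sixth

The roots are G♭ and E.
G♭ up to E is 10 semitones, a half step wider than a major sixth, so the interval is augmented.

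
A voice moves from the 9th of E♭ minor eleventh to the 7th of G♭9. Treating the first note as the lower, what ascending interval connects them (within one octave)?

The 9th of E♭ minor eleventh is F; the 7th of G♭9 is F♭.
From F to F♭: 11 semitones over an octave = diminished.

diminished octave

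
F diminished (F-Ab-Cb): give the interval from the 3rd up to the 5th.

3rd = Ab; 5th = Cb.
Ab up to Cb is 3 semitones, a half step narrower than a major third, so the interval is minor.

minor third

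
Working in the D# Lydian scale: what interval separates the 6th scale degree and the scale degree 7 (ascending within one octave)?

major second

D# lydian: D# E# F## G## A# B# C##.
So we need the interval from B# up to C##.
From B# to C## is 2 semitones, exactly the major second.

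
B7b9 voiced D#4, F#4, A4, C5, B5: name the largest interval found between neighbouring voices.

Adjacent intervals: D#4→F#4 = minor third; F#4→A4 = minor third; A4→C5 = minor third; C5→B5 = major seventh.
The largest is C5 to B5, a major seventh (11 semitones).

major seventh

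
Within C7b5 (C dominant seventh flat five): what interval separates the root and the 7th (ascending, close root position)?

minor 7th

C dominant seventh flat five: C E Gb Bb.
Root = C; 7th = Bb.
From C to Bb: 10 semitones over a seventh = minor.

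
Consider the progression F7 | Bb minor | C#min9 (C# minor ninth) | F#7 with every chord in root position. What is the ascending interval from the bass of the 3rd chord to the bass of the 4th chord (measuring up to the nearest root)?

The roots are C# and F#.
C# up to F# spans 4 letter names and 5 semitones — a perfect fourth.

perfect fourth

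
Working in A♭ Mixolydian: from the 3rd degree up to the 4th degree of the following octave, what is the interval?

The scale runs A♭ B♭ C D♭ E♭ F G♭.
So we need the interval from C up to D♭.
From C to D♭: 13 semitones over a ninth = minor.

minor ninth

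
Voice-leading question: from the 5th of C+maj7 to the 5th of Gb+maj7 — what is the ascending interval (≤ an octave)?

d5

C+maj7 has G# as its 5th, and Gb+maj7 has D as its 5th.
From G# to D: 6 semitones over a fifth = diminished.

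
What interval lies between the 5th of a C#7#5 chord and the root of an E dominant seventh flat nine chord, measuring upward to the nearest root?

diminished sixth

C#7#5 has G## as its 5th, and E dominant seventh flat nine has E as its root.
G## up to E is 7 semitones, a whole step narrower than a major sixth, so the interval is diminished.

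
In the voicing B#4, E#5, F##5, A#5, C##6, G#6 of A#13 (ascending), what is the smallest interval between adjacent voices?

Adjacent intervals: B#4→E#5 = perfect fourth; E#5→F##5 = major second; F##5→A#5 = minor third; A#5→C##6 = major third; C##6→G#6 = diminished fifth.
The smallest is E#5 to F##5, a major second (2 semitones).

major second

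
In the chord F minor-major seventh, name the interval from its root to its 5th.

Fm(maj7) is spelled F–A♭–C–E.
The root is F and the 5th is C.
F up to C spans 5 letter names and 7 semitones — a perfect fifth.

P5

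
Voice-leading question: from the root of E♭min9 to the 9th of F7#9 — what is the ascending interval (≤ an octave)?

E♭min9 has E♭ as its root, and F7#9 has G♯ as its 9th.
From E♭ to G♯: 5 semitones over a third = augmented.

augmented third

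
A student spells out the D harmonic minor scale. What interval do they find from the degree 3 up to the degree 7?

augmented fifth

Spelling the D harmonic minor scale: D E F G A B♭ C♯.
So we need the interval from F up to C♯.
From F to C♯: 8 semitones over a fifth = augmented.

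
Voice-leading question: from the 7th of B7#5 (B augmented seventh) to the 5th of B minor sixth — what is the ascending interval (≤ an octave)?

major sixth

B7#5 (B augmented seventh) has A as its 7th, and B minor sixth has F# as its 5th.
From A to F# is 9 semitones, exactly the major sixth.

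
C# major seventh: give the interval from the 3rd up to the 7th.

The chord tones of C# major seventh are C# E# G# B#.
3rd = E#; 7th = B#.
From E# to B# is 7 semitones, exactly the perfect fifth.

perfect fifth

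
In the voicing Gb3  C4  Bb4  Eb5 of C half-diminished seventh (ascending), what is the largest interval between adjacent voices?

minor seventh

Adjacent intervals: Gb3→C4 = augmented fourth; C4→Bb4 = minor seventh; Bb4→Eb5 = perfect fourth.
The largest is C4 to Bb4, a minor seventh (10 semitones).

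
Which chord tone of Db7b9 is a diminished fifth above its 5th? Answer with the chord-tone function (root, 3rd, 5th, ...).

Db7b9: Db, F, Ab, Cb, Ebb.
The 5th is Ab. A diminished fifth above Ab is Ebb.
Ebb is the chord's 9th.

9th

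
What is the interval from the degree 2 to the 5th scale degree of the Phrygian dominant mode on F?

augmented fourth

The scale runs F Gb A Bb C Db Eb.
So we need the interval from Gb up to C.
4 letter names make it a fourth; at 6 semitones (a half step wider than perfect) the quality is augmented.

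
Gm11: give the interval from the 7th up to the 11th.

perfect 5th

Spelling the chord: G Bb D F A C.
The 7th is F and the 11th is C.
Counting 5 letters and 7 half steps from F gives a perfect fifth.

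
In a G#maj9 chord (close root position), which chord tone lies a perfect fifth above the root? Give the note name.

Spelling the chord: G#–B#–D#–F##–A#.
The root is G#. A perfect fifth above G# is D#.
D# is the chord's 5th.

D#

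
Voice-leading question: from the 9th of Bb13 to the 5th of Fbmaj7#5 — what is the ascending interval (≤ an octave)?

perfect unison

Bb13 has C as its 9th, and Fbmaj7#5 has C as its 5th.
C up to C spans 1 letter names and 0 semitones — a perfect unison.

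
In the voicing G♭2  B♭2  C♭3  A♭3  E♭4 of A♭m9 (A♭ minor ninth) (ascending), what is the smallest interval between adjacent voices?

Adjacent intervals: G♭2→B♭2 = major third; B♭2→C♭3 = minor second; C♭3→A♭3 = major sixth; A♭3→E♭4 = perfect fifth.
The smallest is B♭2 to C♭3, a minor second (1 semitone).

m2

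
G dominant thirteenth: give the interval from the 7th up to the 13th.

The chord tones of G13 (G dominant thirteenth) are G B D F A E.
The 7th is F and the 13th is E.
Counting 7 letters and 11 half steps from F gives a major seventh.

M7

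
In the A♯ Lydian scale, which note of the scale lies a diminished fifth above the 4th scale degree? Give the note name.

A#

The scale is A♯ B♯ C𝄪 D𝄪 E♯ F𝄪 G𝄪.
The 4th scale degree is D𝄪; a diminished fifth above that is A♯ — scale degree 1.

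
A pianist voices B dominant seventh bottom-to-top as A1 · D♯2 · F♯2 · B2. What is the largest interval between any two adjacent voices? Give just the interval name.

augmented 4th

Adjacent intervals: A1→D♯2 = augmented fourth; D♯2→F♯2 = minor third; F♯2→B2 = perfect fourth.
The largest is A1 to D♯2, an augmented fourth (6 semitones).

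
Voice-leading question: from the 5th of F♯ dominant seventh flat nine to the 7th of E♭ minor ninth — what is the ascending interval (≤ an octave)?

d2

F♯ dominant seventh flat nine has C♯ as its 5th, and E♭ minor ninth has D♭ as its 7th.
C♯ up to D♭ is 0 semitones, a whole step narrower than a major second, so the interval is diminished.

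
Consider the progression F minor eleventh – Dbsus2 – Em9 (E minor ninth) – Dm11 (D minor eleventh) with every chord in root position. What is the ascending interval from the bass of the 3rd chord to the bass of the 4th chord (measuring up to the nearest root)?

The roots are E and D.
E up to D is 10 semitones, a half step narrower than a major seventh, so the interval is minor.

minor seventh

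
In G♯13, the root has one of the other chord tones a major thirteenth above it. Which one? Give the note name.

E#

Spelling the chord: G♯, B♯, D♯, F♯, A♯, E♯.
The root is G♯. A major thirteenth above G♯ is E♯.
E♯ is the chord's 13th.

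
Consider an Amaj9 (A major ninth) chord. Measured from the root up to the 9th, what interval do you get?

A major ninth: A-C♯-E-G♯-B.
So we need the interval from A up to B.
A up to B spans 9 letter names and 14 semitones — a major ninth.

M9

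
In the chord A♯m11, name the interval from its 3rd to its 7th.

perfect fifth

A♯m11 (A♯ minor eleventh): A♯ C♯ E♯ G♯ B♯ D♯.
3rd = C♯; 7th = G♯.
From C♯ to G♯ is 7 semitones, exactly the perfect fifth.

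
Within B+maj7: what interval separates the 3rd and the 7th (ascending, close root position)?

perfect fifth

The chord tones of B+maj7 (B augmented major seventh) are B, D#, F##, A#.
The 3rd is D# and the 7th is A#.
Counting 5 letters and 7 half steps from D# gives a perfect fifth.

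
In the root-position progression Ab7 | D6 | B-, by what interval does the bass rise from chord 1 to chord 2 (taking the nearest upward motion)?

The roots are Ab and D.
From Ab to D: 6 semitones over a fourth = augmented.

augmented fourth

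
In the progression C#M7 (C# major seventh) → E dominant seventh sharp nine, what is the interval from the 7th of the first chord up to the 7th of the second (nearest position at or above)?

The 7th of C#M7 (C# major seventh) is B#; the 7th of E dominant seventh sharp nine is D.
3 letter names make it a third; at 2 semitones (a whole step narrower than major) the quality is diminished.

diminished 3rd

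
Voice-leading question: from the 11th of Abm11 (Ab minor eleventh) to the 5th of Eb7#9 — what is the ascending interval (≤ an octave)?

major sixth

The 11th of Abm11 (Ab minor eleventh) is Db; the 5th of Eb7#9 is Bb.
From Db to Bb is 9 semitones, exactly the major sixth.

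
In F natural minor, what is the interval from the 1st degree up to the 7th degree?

minor seventh

Spelling F natural minor: F G Ab Bb C Db Eb.
That puts F below Eb.
7 letter names make it a seventh; at 10 semitones (a half step narrower than major) the quality is minor.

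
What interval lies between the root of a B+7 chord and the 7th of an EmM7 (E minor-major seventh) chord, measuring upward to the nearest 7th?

major third

The root of B+7 is B; the 7th of EmM7 (E minor-major seventh) is D♯.
B up to D♯ spans 3 letter names and 4 semitones — a major third.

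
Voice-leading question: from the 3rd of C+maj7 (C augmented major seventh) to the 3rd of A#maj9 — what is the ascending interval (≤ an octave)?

augmented sixth

The 3rd of C+maj7 (C augmented major seventh) is E; the 3rd of A#maj9 is C##.
E up to C## is 10 semitones, a half step wider than a major sixth, so the interval is augmented.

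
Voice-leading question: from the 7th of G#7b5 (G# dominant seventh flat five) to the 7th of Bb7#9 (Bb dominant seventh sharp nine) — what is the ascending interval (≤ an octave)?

G#7b5 (G# dominant seventh flat five) has F# as its 7th, and Bb7#9 (Bb dominant seventh sharp nine) has Ab as its 7th.
F# up to Ab is 2 semitones, a whole step narrower than a major third, so the interval is diminished.

diminished 3rd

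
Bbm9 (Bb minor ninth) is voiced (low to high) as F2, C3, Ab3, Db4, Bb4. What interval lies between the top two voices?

M6

Those voices are Db4 and Bb4.
Db up to Bb spans 6 letter names and 9 semitones — a major sixth.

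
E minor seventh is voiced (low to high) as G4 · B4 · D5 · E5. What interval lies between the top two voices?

major 2nd

Those voices are D5 and E5.
D up to E spans 2 letter names and 2 semitones — a major second.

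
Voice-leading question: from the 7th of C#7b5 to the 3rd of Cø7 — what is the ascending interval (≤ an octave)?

C#7b5 has B as its 7th, and Cø7 has Eb as its 3rd.
4 letter names make it a fourth; at 4 semitones (a half step narrower than perfect) the quality is diminished.

d4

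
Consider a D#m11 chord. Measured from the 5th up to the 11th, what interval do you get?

D# minor eleventh: D#-F#-A#-C#-E#-G#.
The 5th is A# and the 11th is G#.
From A# to G#: 10 semitones over a seventh = minor.

minor 7th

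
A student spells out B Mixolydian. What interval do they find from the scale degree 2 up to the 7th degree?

B mixolydian: B C# D# E F# G# A.
Scale degree 2 = C#; 7th degree = A.
From C# to A: 8 semitones over a sixth = minor.

minor sixth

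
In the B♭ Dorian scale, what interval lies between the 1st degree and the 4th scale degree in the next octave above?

P11

Spelling the B♭ Dorian scale: B♭ C D♭ E♭ F G A♭.
That puts B♭ below E♭.
B♭ up to E♭ spans 11 letter names and 17 semitones — a perfect eleventh.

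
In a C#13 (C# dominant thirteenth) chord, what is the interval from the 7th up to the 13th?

major seventh

C#13: C#–E#–G#–B–D#–A#.
That puts B below A#.
From B to A# is 11 semitones, exactly the major seventh.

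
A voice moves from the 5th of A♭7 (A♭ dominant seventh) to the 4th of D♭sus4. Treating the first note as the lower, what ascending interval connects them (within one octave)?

A♭7 (A♭ dominant seventh) has E♭ as its 5th, and D♭sus4 has G♭ as its 4th.
E♭ up to G♭ is 3 semitones, a half step narrower than a major third, so the interval is minor.

minor 3rd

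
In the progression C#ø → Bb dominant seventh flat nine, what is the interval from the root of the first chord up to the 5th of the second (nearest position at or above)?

diminished fourth

C#ø has C# as its root, and Bb dominant seventh flat nine has F as its 5th.
From C# to F: 4 semitones over a fourth = diminished.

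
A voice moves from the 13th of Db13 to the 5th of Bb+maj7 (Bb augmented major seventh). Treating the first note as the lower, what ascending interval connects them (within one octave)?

Db13 has Bb as its 13th, and Bb+maj7 (Bb augmented major seventh) has F# as its 5th.
From Bb to F#: 8 semitones over a fifth = augmented.

A5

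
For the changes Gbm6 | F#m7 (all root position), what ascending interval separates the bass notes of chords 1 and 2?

The roots are Gb and F#.
Gb up to F# is 12 semitones, a half step wider than a major seventh, so the interval is augmented.

augmented 7th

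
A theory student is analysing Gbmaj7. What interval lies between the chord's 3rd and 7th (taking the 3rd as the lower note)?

perfect fifth

GbM7: Gb–Bb–Db–F.
So we need the interval from Bb up to F.
Bb up to F spans 5 letter names and 7 semitones — a perfect fifth.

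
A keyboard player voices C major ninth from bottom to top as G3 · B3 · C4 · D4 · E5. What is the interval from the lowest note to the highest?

M13

The outer voices are G3 and E5.
From G to E is 21 semitones, exactly the major thirteenth.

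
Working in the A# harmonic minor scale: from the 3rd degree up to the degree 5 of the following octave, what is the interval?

M10

A# harmonic minor: A# B# C# D# E# F# G##.
So we need the interval from C# up to E#.
From C# to E# is 16 semitones, exactly the major tenth.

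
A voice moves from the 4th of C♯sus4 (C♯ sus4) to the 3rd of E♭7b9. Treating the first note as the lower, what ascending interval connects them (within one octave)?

minor second

C♯sus4 (C♯ sus4) has F♯ as its 4th, and E♭7b9 has G as its 3rd.
F♯ up to G is 1 semitone, a half step narrower than a major second, so the interval is minor.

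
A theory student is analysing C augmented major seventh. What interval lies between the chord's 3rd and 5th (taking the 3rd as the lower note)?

major third

Cmaj7#5 (C augmented major seventh): C-E-G#-B.
So we need the interval from E up to G#.
E up to G# spans 3 letter names and 4 semitones — a major third.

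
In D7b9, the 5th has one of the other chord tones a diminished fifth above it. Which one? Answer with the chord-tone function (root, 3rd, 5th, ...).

The chord tones of D7b9 are D-F#-A-C-Eb.
The 5th is A. A diminished fifth above A is Eb.
Eb is the chord's 9th.

9th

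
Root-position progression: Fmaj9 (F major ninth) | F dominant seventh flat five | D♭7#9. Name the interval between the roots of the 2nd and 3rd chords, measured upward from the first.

minor sixth

The roots are F and D♭.
From F to D♭: 8 semitones over a sixth = minor.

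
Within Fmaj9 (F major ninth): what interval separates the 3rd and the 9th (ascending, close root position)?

Fmaj9 (F major ninth) is spelled F-A-C-E-G.
The 3rd is A and the 9th is G.
A up to G is 10 semitones, a half step narrower than a major seventh, so the interval is minor.

m7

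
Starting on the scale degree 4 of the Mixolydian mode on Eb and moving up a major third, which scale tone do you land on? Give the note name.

The scale is Eb F G Ab Bb C Db.
The scale degree 4 is Ab; a major third above that is C — scale degree 6.

C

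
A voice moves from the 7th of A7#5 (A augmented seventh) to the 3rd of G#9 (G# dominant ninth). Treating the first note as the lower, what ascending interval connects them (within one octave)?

augmented third

The 7th of A7#5 (A augmented seventh) is G; the 3rd of G#9 (G# dominant ninth) is B#.
G up to B# is 5 semitones, a half step wider than a major third, so the interval is augmented.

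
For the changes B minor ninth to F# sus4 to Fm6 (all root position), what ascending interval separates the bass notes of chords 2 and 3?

diminished 8th

The roots are F# and F.
F# up to F is 11 semitones, a half step narrower than a perfect octave, so the interval is diminished.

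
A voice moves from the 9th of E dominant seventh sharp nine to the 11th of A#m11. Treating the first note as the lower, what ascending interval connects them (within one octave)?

E dominant seventh sharp nine has F## as its 9th, and A#m11 has D# as its 11th.
From F## to D#: 8 semitones over a sixth = minor.

minor 6th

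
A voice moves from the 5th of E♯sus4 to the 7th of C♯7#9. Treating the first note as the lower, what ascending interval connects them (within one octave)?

diminished octave

E♯sus4 has B♯ as its 5th, and C♯7#9 has B as its 7th.
From B♯ to B: 11 semitones over an octave = diminished.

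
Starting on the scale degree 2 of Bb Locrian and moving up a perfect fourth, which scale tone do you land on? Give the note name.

Fb

The scale is Bb Cb Db Eb Fb Gb Ab.
The scale degree 2 is Cb; a perfect fourth above that is Fb — scale degree 5.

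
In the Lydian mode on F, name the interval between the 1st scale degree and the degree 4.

augmented fourth

F lydian: F G A B C D E.
So we need the interval from F up to B.
F up to B is 6 semitones, a half step wider than a perfect fourth, so the interval is augmented.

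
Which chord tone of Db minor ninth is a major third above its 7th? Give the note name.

Spelling the chord: Db Fb Ab Cb Eb.
The 7th is Cb. A major third above Cb is Eb.
Eb is the chord's 9th.

Eb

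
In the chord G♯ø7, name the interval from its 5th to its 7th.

The chord tones of G♯ø7 are G♯-B-D-F♯.
That puts D below F♯.
From D to F♯ is 4 semitones, exactly the major third.

major 3rd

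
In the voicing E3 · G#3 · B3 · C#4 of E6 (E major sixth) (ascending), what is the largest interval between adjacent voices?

Adjacent intervals: E3→G#3 = major third; G#3→B3 = minor third; B3→C#4 = major second.
The largest is E3 to G#3, a major third (4 semitones).

major third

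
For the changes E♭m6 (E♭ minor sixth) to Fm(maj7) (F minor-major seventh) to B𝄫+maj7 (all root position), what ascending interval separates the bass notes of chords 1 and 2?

major second

The roots are E♭ and F.
Counting 2 letters and 2 half steps from E♭ gives a major second.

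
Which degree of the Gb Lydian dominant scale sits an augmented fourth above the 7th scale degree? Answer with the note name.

The scale is Gb Ab Bb C Db Eb Fb.
The 7th scale degree is Fb; an augmented fourth above that is Bb — scale degree 3.

Bb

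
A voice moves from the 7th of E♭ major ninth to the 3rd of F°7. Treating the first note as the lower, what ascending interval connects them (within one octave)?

The 7th of E♭ major ninth is D; the 3rd of F°7 is A♭.
D up to A♭ is 6 semitones, a half step narrower than a perfect fifth, so the interval is diminished.

diminished fifth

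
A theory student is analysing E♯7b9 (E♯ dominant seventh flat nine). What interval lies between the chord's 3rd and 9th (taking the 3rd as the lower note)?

diminished 7th

The chord tones of E♯7b9 (E♯ dominant seventh flat nine) are E♯ G𝄪 B♯ D♯ F♯.
3rd = G𝄪; 9th = F♯.
7 letter names make it a seventh; at 9 semitones (a whole step narrower than major) the quality is diminished.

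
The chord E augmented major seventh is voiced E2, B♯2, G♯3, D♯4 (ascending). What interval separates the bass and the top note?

The outer voices are E2 and D♯4.
E up to D♯ spans 14 letter names and 23 semitones — a major fourteenth.

M14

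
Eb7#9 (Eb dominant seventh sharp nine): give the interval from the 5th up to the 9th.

augmented fifth

Eb7#9: Eb G Bb Db F#.
That puts Bb below F#.
From Bb to F#: 8 semitones over a fifth = augmented.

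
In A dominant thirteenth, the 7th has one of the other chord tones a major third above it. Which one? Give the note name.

B

A13 (A dominant thirteenth): A-C#-E-G-B-F#.
The 7th is G. A major third above G is B.
B is the chord's 9th.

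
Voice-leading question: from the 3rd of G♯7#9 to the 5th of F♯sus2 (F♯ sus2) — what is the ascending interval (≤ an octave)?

m2

G♯7#9 has B♯ as its 3rd, and F♯sus2 (F♯ sus2) has C♯ as its 5th.
B♯ up to C♯ is 1 semitone, a half step narrower than a major second, so the interval is minor.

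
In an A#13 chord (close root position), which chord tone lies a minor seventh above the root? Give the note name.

G#

A#13: A#, C##, E#, G#, B#, F##.
The root is A#. A minor seventh above A# is G#.
G# is the chord's 7th.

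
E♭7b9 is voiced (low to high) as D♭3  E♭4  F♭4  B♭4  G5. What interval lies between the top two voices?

Those voices are B♭4 and G5.
From B♭ to G is 9 semitones, exactly the major sixth.

major sixth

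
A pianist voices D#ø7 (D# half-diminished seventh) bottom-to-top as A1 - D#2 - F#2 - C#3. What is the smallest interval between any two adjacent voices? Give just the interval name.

Adjacent intervals: A1→D#2 = augmented fourth; D#2→F#2 = minor third; F#2→C#3 = perfect fifth.
The smallest is D#2 to F#2, a minor third (3 semitones).

m3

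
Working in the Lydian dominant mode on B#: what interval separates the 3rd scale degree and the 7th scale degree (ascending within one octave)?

diminished 5th

B# lydian dominant: B# C## D## E## F## G## A#.
That puts D## below A#.
D## up to A# is 6 semitones, a half step narrower than a perfect fifth, so the interval is diminished.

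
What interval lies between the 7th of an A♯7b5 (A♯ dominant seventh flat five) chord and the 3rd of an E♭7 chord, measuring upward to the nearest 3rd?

diminished octave

The 7th of A♯7b5 (A♯ dominant seventh flat five) is G♯; the 3rd of E♭7 is G.
8 letter names make it an octave; at 11 semitones (a half step narrower than perfect) the quality is diminished.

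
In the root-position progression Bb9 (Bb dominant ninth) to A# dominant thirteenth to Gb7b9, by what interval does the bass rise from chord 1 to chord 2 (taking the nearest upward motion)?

The roots are Bb and A#.
7 letter names make it a seventh; at 12 semitones (a half step wider than major) the quality is augmented.

augmented seventh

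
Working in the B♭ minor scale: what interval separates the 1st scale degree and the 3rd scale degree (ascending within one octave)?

minor 3rd

B♭ natural minor: B♭ C D♭ E♭ F G♭ A♭.
1st scale degree = B♭; scale degree 3 = D♭.
3 letter names make it a third; at 3 semitones (a half step narrower than major) the quality is minor.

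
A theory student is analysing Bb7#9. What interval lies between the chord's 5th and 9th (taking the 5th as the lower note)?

A5

Spelling the chord: Bb–D–F–Ab–C#.
So we need the interval from F up to C#.
5 letter names make it a fifth; at 8 semitones (a half step wider than perfect) the quality is augmented.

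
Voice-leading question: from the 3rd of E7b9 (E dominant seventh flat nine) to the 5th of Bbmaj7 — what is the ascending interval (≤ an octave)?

E7b9 (E dominant seventh flat nine) has G# as its 3rd, and Bbmaj7 has F as its 5th.
G# up to F is 9 semitones, a whole step narrower than a major seventh, so the interval is diminished.

diminished seventh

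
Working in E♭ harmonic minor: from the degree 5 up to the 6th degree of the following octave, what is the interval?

The scale runs E♭ F G♭ A♭ B♭ C♭ D.
Degree 5 = B♭; scale degree 6 (up an octave) = C♭.
B♭ up to C♭ is 13 semitones, a half step narrower than a major ninth, so the interval is minor.

minor 9th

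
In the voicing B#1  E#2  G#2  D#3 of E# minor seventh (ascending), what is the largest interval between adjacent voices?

P5

Adjacent intervals: B#1→E#2 = perfect fourth; E#2→G#2 = minor third; G#2→D#3 = perfect fifth.
The largest is G#2 to D#3, a perfect fifth (7 semitones).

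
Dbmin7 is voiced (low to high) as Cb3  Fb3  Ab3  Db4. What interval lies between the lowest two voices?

Those voices are Cb3 and Fb3.
Counting 4 letters and 5 half steps from Cb gives a perfect fourth.

perfect fourth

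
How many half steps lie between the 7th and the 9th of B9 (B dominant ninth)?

4

B9 (B dominant ninth) is spelled B-D#-F#-A-C#.
A to C# is a major third: 4 semitones.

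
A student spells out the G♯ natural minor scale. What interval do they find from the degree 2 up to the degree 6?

diminished 5th

G♯ natural minor: G♯ A♯ B C♯ D♯ E F♯.
Degree 2 = A♯; degree 6 = E.
5 letter names make it a fifth; at 6 semitones (a half step narrower than perfect) the quality is diminished.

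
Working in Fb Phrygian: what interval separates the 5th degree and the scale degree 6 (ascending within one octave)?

Fb phrygian: Fb Gbb Abb Bbb Cb Dbb Ebb.
5th degree = Cb; degree 6 = Dbb.
Cb up to Dbb is 1 semitone, a half step narrower than a major second, so the interval is minor.

minor second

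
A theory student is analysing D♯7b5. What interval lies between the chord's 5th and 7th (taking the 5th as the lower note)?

Spelling the chord: D♯-F𝄪-A-C♯.
That puts A below C♯.
Counting 3 letters and 4 half steps from A gives a major third.

major 3rd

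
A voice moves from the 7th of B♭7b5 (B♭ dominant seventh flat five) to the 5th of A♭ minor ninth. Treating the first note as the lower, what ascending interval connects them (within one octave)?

perfect 5th

The 7th of B♭7b5 (B♭ dominant seventh flat five) is A♭; the 5th of A♭ minor ninth is E♭.
From A♭ to E♭ is 7 semitones, exactly the perfect fifth.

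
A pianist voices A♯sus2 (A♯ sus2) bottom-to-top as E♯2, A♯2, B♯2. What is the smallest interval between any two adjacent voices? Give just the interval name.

Adjacent intervals: E♯2→A♯2 = perfect fourth; A♯2→B♯2 = major second.
The smallest is A♯2 to B♯2, a major second (2 semitones).

major second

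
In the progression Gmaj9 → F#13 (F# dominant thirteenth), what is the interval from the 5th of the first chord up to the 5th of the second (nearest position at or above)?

major 7th

Gmaj9 has D as its 5th, and F#13 (F# dominant thirteenth) has C# as its 5th.
From D to C# is 11 semitones, exactly the major seventh.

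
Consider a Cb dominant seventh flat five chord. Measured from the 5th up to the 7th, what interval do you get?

major third

Cb7b5: Cb, Eb, Gbb, Bbb.
So we need the interval from Gbb up to Bbb.
Gbb up to Bbb spans 3 letter names and 4 semitones — a major third.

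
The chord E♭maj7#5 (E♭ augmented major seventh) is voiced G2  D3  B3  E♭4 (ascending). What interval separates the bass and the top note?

The outer voices are G2 and E♭4.
13 letter names make it a thirteenth; at 20 semitones (a half step narrower than major) the quality is minor.

minor thirteenth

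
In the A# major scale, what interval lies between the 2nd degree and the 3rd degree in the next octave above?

A# major: A# B# C## D# E# F## G##.
2nd degree = B#; degree 3 (up an octave) = C##.
B# up to C## spans 9 letter names and 14 semitones — a major ninth.

major 9th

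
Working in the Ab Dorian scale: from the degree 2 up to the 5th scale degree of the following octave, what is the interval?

perfect eleventh

Spelling the Ab Dorian scale: Ab Bb Cb Db Eb F Gb.
So we need the interval from Bb up to Eb.
From Bb to Eb is 17 semitones, exactly the perfect eleventh.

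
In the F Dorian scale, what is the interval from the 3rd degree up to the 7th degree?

perfect fifth

Spelling the F Dorian scale: F G A♭ B♭ C D E♭.
3rd degree = A♭; 7th degree = E♭.
From A♭ to E♭ is 7 semitones, exactly the perfect fifth.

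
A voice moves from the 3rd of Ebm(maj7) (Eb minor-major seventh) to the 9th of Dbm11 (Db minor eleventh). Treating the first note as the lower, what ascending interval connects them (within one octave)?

major sixth

Ebm(maj7) (Eb minor-major seventh) has Gb as its 3rd, and Dbm11 (Db minor eleventh) has Eb as its 9th.
Gb up to Eb spans 6 letter names and 9 semitones — a major sixth.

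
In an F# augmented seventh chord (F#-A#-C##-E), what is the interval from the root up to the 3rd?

Root = F#; 3rd = A#.
From F# to A# is 4 semitones, exactly the major third.

major 3rd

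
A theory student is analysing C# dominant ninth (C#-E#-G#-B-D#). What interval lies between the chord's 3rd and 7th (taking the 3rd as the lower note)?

diminished fifth

That puts E# below B.
5 letter names make it a fifth; at 6 semitones (a half step narrower than perfect) the quality is diminished.
That tritone between 3rd and 7th is what gives the dominant seventh its pull toward resolution.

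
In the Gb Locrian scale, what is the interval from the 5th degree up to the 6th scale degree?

major second

Spelling the Gb Locrian scale: Gb Abb Bbb Cb Dbb Ebb Fb.
The 5th degree is Dbb and the 6th scale degree is Ebb.
From Dbb to Ebb is 2 semitones, exactly the major second.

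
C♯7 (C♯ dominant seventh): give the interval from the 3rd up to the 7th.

The chord tones of C♯ dominant seventh are C♯ E♯ G♯ B.
The 3rd is E♯ and the 7th is B.
5 letter names make it a fifth; at 6 semitones (a half step narrower than perfect) the quality is diminished.

diminished 5th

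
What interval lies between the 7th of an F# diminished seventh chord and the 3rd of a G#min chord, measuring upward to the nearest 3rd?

F# diminished seventh has Eb as its 7th, and G#min has B as its 3rd.
Eb up to B is 8 semitones, a half step wider than a perfect fifth, so the interval is augmented.

augmented fifth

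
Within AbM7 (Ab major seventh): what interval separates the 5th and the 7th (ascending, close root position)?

The chord tones of Abmaj7 are Ab-C-Eb-G.
The 5th is Eb and the 7th is G.
From Eb to G is 4 semitones, exactly the major third.

major third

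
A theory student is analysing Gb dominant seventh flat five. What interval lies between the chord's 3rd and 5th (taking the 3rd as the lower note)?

diminished third

Gb dominant seventh flat five is spelled Gb–Bb–Dbb–Fb.
The 3rd is Bb and the 5th is Dbb.
3 letter names make it a third; at 2 semitones (a whole step narrower than major) the quality is diminished.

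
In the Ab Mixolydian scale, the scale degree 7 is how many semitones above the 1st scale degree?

10

The scale is Ab Bb C Db Eb F Gb.
Ab up to Gb is a minor seventh — 10 semitones.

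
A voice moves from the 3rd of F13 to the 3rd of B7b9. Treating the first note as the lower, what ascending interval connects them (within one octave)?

F13 has A as its 3rd, and B7b9 has D♯ as its 3rd.
4 letter names make it a fourth; at 6 semitones (a half step wider than perfect) the quality is augmented.

augmented 4th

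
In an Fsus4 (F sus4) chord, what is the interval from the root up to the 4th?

Fsus4 (F sus4): F-Bb-C.
The root is F and the 4th is Bb.
From F to Bb is 5 semitones, exactly the perfect fourth.

perfect 4th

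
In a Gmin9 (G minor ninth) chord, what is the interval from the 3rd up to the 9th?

M7

The chord tones of Gm9 (G minor ninth) are G, B♭, D, F, A.
That puts B♭ below A.
B♭ up to A spans 7 letter names and 11 semitones — a major seventh.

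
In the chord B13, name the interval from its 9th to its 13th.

B13: B D# F# A C# G#.
9th = C#; 13th = G#.
C# up to G# spans 5 letter names and 7 semitones — a perfect fifth.

perfect fifth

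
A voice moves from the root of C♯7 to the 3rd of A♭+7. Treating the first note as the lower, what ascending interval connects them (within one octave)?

d8

The root of C♯7 is C♯; the 3rd of A♭+7 is C.
C♯ up to C is 11 semitones, a half step narrower than a perfect octave, so the interval is diminished.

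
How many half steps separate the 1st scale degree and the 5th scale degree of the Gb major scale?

The scale is Gb Ab Bb Cb Db Eb F.
Gb up to Db is a perfect fifth — 7 semitones.

7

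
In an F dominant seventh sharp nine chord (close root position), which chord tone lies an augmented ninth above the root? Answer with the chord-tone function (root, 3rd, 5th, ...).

The chord tones of F7#9 (F dominant seventh sharp nine) are F A C E♭ G♯.
The root is F. An augmented ninth above F is G♯.
G♯ is the chord's 9th.

9th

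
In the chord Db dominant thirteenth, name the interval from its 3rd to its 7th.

Spelling the chord: Db F Ab Cb Eb Bb.
3rd = F; 7th = Cb.
5 letter names make it a fifth; at 6 semitones (a half step narrower than perfect) the quality is diminished.
That tritone between 3rd and 7th is what gives the dominant seventh its pull toward resolution.

diminished fifth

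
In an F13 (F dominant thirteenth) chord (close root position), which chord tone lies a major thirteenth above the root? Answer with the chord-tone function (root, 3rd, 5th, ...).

The chord tones of F13 are F-A-C-E♭-G-D.
The root is F. A major thirteenth above F is D.
D is the chord's 13th.

13th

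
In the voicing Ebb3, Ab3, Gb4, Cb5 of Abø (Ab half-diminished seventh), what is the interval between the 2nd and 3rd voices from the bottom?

minor seventh

Those voices are Ab3 and Gb4.
Ab up to Gb is 10 semitones, a half step narrower than a major seventh, so the interval is minor.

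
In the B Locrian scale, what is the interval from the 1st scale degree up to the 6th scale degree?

The scale runs B C D E F G A.
That puts B below G.
B up to G is 8 semitones, a half step narrower than a major sixth, so the interval is minor.

minor sixth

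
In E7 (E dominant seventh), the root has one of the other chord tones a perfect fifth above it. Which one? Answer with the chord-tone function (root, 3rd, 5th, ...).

E dominant seventh: E–G♯–B–D.
The root is E. A perfect fifth above E is B.
B is the chord's 5th.

5th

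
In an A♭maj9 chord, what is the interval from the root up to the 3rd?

A♭ major ninth is spelled A♭, C, E♭, G, B♭.
The root is A♭ and the 3rd is C.
From A♭ to C is 4 semitones, exactly the major third.

M3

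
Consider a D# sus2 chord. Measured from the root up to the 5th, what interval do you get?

The chord tones of D#sus2 (D# sus2) are D#-E#-A#.
So we need the interval from D# up to A#.
D# up to A# spans 5 letter names and 7 semitones — a perfect fifth.

perfect 5th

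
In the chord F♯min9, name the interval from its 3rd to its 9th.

The chord tones of F♯min9 (F♯ minor ninth) are F♯-A-C♯-E-G♯.
3rd = A; 9th = G♯.
A up to G♯ spans 7 letter names and 11 semitones — a major seventh.

major seventh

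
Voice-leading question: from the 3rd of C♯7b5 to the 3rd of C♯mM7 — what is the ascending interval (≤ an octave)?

diminished 8th

C♯7b5 has E♯ as its 3rd, and C♯mM7 has E as its 3rd.
8 letter names make it an octave; at 11 semitones (a half step narrower than perfect) the quality is diminished.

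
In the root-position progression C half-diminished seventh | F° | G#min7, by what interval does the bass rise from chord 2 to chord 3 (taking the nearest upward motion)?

augmented second

The roots are F and G#.
2 letter names make it a second; at 3 semitones (a half step wider than major) the quality is augmented.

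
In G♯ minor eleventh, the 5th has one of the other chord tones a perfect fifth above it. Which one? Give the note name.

A#

The chord tones of G♯m11 are G♯-B-D♯-F♯-A♯-C♯.
The 5th is D♯. A perfect fifth above D♯ is A♯.
A♯ is the chord's 9th.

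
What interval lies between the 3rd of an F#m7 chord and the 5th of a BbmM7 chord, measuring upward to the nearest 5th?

minor 6th

F#m7 has A as its 3rd, and BbmM7 has F as its 5th.
6 letter names make it a sixth; at 8 semitones (a half step narrower than major) the quality is minor.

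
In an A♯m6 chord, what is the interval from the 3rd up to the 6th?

Spelling the chord: A♯-C♯-E♯-F𝄪.
That puts C♯ below F𝄪.
From C♯ to F𝄪: 6 semitones over a fourth = augmented.

augmented fourth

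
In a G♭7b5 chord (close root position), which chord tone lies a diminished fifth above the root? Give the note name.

The chord tones of G♭ dominant seventh flat five are G♭–B♭–D𝄫–F♭.
The root is G♭. A diminished fifth above G♭ is D𝄫.
D𝄫 is the chord's 5th.

Dbb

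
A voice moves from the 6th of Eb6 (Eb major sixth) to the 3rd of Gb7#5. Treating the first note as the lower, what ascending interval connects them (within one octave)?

The 6th of Eb6 (Eb major sixth) is C; the 3rd of Gb7#5 is Bb.
From C to Bb: 10 semitones over a seventh = minor.

m7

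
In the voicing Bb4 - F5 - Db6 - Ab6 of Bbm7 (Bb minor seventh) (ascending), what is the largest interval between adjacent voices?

minor sixth

Adjacent intervals: Bb4→F5 = perfect fifth; F5→Db6 = minor sixth; Db6→Ab6 = perfect fifth.
The largest is F5 to Db6, a minor sixth (8 semitones).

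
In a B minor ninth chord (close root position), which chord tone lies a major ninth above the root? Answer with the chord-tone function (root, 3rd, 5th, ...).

9th

The chord tones of Bm9 are B D F♯ A C♯.
The root is B. A major ninth above B is C♯.
C♯ is the chord's 9th.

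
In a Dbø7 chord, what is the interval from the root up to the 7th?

The chord tones of Db half-diminished seventh are Db, Fb, Abb, Cb.
That puts Db below Cb.
7 letter names make it a seventh; at 10 semitones (a half step narrower than major) the quality is minor.

minor seventh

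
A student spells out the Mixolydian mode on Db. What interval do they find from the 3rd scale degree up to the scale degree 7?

The scale runs Db Eb F Gb Ab Bb Cb.
So we need the interval from F up to Cb.
F up to Cb is 6 semitones, a half step narrower than a perfect fifth, so the interval is diminished.

diminished fifth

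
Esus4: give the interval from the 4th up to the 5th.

major second

Spelling the chord: E–A–B.
So we need the interval from A up to B.
Counting 2 letters and 2 half steps from A gives a major second.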